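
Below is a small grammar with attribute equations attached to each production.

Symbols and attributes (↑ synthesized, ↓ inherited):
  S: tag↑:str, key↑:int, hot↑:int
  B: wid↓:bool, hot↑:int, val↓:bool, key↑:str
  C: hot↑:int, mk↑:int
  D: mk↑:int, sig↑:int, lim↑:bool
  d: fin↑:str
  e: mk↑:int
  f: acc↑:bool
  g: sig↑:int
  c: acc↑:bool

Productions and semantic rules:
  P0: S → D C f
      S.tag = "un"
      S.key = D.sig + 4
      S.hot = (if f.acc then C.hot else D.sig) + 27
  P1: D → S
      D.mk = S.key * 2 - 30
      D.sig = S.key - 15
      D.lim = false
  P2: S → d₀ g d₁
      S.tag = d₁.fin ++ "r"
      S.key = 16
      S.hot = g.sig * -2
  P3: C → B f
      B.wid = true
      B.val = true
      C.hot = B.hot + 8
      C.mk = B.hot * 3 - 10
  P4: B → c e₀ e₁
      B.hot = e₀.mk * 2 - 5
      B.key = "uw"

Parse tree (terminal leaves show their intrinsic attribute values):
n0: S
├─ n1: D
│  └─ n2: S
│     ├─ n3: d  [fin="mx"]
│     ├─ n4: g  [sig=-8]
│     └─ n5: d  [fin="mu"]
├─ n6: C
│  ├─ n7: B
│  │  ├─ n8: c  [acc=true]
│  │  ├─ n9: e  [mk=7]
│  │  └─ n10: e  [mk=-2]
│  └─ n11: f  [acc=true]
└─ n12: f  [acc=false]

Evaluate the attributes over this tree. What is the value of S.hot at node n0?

1. n3.fin = "mx"  [terminal]
2. n4.sig = -8  [terminal]
3. n5.fin = "mu"  [terminal]
4. n2.tag = "mur"  [d₁.fin ++ "r"]
5. n2.key = 16  [16]
6. n2.hot = 16  [g.sig * -2]
7. n1.mk = 2  [S.key * 2 - 30]
8. n1.sig = 1  [S.key - 15]
9. n1.lim = false  [false]
10. n7.wid = true  [true]
11. n7.val = true  [true]
12. n8.acc = true  [terminal]
13. n9.mk = 7  [terminal]
14. n10.mk = -2  [terminal]
15. n7.hot = 9  [e₀.mk * 2 - 5]
16. n7.key = "uw"  ["uw"]
17. n11.acc = true  [terminal]
18. n6.hot = 17  [B.hot + 8]
19. n6.mk = 17  [B.hot * 3 - 10]
20. n12.acc = false  [terminal]
21. n0.tag = "un"  ["un"]
22. n0.key = 5  [D.sig + 4]
23. n0.hot = 28  [(if f.acc then C.hot else D.sig) + 27]

28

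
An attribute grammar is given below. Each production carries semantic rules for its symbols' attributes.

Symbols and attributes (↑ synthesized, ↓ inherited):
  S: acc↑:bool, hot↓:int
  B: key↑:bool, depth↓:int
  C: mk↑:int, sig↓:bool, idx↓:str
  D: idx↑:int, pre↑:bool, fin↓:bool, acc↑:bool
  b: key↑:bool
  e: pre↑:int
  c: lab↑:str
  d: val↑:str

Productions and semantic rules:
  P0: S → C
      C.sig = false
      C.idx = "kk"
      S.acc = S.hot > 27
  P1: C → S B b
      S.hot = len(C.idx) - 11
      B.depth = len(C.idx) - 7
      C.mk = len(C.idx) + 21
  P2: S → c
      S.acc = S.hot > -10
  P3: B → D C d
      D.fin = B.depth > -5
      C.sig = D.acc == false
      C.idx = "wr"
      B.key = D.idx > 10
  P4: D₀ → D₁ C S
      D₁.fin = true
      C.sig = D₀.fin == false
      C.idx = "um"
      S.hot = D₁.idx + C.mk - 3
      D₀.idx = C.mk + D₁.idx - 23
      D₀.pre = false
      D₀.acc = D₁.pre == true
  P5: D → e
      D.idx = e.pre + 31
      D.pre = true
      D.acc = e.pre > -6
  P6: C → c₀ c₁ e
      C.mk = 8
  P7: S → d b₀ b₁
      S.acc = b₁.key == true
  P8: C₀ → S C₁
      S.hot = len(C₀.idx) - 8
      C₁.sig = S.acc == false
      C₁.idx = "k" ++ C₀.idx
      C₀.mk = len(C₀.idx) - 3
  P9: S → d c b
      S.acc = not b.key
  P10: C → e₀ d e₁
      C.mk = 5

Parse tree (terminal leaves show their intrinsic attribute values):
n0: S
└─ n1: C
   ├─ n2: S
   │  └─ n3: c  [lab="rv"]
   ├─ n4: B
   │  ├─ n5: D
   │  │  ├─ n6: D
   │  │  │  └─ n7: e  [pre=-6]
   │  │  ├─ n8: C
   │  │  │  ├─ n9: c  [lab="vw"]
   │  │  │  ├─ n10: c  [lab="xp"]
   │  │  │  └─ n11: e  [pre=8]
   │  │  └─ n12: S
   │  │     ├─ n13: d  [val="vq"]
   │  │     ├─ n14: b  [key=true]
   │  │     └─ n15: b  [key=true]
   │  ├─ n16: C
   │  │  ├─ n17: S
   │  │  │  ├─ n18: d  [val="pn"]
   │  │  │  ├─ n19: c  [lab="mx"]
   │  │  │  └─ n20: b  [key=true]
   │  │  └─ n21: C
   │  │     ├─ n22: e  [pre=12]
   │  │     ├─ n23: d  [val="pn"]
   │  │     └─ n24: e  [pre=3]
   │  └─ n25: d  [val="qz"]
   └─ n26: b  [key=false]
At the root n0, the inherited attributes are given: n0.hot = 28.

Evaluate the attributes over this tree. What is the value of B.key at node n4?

1. n0.hot = 28  [given at root]
2. n1.sig = false  [false]
3. n1.idx = "kk"  ["kk"]
4. n2.hot = -9  [len(C.idx) - 11]
5. n3.lab = "rv"  [terminal]
6. n2.acc = true  [S.hot > -10]
7. n4.depth = -5  [len(C.idx) - 7]
8. n5.fin = false  [B.depth > -5]
9. n6.fin = true  [true]
10. n7.pre = -6  [terminal]
11. n6.idx = 25  [e.pre + 31]
12. n6.pre = true  [true]
13. n6.acc = false  [e.pre > -6]
14. n8.sig = true  [D₀.fin == false]
15. n8.idx = "um"  ["um"]
16. n9.lab = "vw"  [terminal]
17. n10.lab = "xp"  [terminal]
18. n11.pre = 8  [terminal]
19. n8.mk = 8  [8]
20. n12.hot = 30  [D₁.idx + C.mk - 3]
21. n13.val = "vq"  [terminal]
22. n14.key = true  [terminal]
23. n15.key = true  [terminal]
24. n12.acc = true  [b₁.key == true]
25. n5.idx = 10  [C.mk + D₁.idx - 23]
26. n5.pre = false  [false]
27. n5.acc = true  [D₁.pre == true]
28. n16.sig = false  [D.acc == false]
29. n16.idx = "wr"  ["wr"]
30. n17.hot = -6  [len(C₀.idx) - 8]
31. n18.val = "pn"  [terminal]
32. n19.lab = "mx"  [terminal]
33. n20.key = true  [terminal]
34. n17.acc = false  [not b.key]
35. n21.sig = true  [S.acc == false]
36. n21.idx = "kwr"  ["k" ++ C₀.idx]
37. n22.pre = 12  [terminal]
38. n23.val = "pn"  [terminal]
39. n24.pre = 3  [terminal]
40. n21.mk = 5  [5]
41. n16.mk = -1  [len(C₀.idx) - 3]
42. n25.val = "qz"  [terminal]
43. n4.key = false  [D.idx > 10]
44. n26.key = false  [terminal]
45. n1.mk = 23  [len(C.idx) + 21]
46. n0.acc = true  [S.hot > 27]

false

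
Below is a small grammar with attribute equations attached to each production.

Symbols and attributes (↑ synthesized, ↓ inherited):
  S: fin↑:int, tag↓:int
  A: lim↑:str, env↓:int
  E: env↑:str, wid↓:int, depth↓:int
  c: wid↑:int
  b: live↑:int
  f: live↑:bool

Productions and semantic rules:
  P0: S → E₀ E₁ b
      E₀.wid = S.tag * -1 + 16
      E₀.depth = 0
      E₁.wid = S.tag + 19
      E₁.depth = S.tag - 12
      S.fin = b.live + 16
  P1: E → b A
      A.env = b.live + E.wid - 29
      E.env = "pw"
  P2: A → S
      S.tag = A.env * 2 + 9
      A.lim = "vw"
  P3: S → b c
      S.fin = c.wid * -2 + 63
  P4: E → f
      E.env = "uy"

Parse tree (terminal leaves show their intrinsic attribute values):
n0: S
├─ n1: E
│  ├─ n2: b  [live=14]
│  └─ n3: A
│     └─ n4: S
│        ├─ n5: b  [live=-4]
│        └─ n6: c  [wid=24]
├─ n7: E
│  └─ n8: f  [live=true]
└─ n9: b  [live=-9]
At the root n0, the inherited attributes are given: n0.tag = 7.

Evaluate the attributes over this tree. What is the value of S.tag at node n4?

1. n0.tag = 7  [given at root]
2. n1.wid = 9  [S.tag * -1 + 16]
3. n1.depth = 0  [0]
4. n2.live = 14  [terminal]
5. n3.env = -6  [b.live + E.wid - 29]
6. n4.tag = -3  [A.env * 2 + 9]
7. n5.live = -4  [terminal]
8. n6.wid = 24  [terminal]
9. n4.fin = 15  [c.wid * -2 + 63]
10. n3.lim = "vw"  ["vw"]
11. n1.env = "pw"  ["pw"]
12. n7.wid = 26  [S.tag + 19]
13. n7.depth = -5  [S.tag - 12]
14. n8.live = true  [terminal]
15. n7.env = "uy"  ["uy"]
16. n9.live = -9  [terminal]
17. n0.fin = 7  [b.live + 16]

-3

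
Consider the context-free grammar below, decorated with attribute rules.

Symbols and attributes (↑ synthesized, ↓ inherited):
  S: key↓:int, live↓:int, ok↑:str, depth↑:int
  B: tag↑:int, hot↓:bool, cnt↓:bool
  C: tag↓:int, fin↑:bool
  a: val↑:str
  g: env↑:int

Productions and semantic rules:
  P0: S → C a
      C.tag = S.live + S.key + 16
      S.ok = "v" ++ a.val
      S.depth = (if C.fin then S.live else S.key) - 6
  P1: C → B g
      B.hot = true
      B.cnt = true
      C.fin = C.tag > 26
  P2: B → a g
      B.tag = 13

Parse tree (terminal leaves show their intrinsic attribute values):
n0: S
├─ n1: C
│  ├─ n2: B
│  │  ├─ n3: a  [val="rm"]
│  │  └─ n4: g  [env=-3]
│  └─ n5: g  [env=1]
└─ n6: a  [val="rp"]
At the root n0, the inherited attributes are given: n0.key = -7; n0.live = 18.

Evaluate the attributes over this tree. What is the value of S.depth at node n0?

1. n0.key = -7  [given at root]
2. n0.live = 18  [given at root]
3. n1.tag = 27  [S.live + S.key + 16]
4. n2.hot = true  [true]
5. n2.cnt = true  [true]
6. n3.val = "rm"  [terminal]
7. n4.env = -3  [terminal]
8. n2.tag = 13  [13]
9. n5.env = 1  [terminal]
10. n1.fin = true  [C.tag > 26]
11. n6.val = "rp"  [terminal]
12. n0.ok = "vrp"  ["v" ++ a.val]
13. n0.depth = 12  [(if C.fin then S.live else S.key) - 6]

12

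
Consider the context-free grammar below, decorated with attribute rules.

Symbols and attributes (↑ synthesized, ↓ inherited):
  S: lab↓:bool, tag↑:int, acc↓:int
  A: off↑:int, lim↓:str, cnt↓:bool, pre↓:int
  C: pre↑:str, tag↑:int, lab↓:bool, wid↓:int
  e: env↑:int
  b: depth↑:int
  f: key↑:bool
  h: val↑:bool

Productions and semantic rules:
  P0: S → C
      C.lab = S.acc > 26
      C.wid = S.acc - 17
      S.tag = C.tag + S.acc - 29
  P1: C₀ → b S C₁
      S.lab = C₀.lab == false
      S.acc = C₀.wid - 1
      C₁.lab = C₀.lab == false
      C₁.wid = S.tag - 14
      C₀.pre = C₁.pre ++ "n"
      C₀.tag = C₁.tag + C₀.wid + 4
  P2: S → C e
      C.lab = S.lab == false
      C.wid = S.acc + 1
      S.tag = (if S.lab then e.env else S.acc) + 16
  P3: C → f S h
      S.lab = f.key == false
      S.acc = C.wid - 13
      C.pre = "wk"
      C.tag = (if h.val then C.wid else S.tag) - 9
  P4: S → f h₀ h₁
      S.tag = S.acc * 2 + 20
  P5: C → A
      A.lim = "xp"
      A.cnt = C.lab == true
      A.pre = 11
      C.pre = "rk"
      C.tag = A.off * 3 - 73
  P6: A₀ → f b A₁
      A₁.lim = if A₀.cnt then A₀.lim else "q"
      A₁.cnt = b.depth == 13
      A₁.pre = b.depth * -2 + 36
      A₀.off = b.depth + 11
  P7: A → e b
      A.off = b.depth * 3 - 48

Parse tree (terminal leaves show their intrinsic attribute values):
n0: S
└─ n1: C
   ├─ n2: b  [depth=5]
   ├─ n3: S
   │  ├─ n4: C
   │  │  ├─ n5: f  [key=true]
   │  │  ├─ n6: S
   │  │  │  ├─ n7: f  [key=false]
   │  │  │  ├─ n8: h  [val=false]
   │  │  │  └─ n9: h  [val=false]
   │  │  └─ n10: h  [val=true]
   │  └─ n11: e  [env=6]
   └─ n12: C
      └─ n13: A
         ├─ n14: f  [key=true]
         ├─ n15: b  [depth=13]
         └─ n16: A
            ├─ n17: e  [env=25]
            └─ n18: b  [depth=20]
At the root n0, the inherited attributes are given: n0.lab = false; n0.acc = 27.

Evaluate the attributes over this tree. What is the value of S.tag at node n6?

14

1. n0.lab = false  [given at root]
2. n0.acc = 27  [given at root]
3. n1.lab = true  [S.acc > 26]
4. n1.wid = 10  [S.acc - 17]
5. n2.depth = 5  [terminal]
6. n3.lab = false  [C₀.lab == false]
7. n3.acc = 9  [C₀.wid - 1]
8. n4.lab = true  [S.lab == false]
9. n4.wid = 10  [S.acc + 1]
10. n5.key = true  [terminal]
11. n6.lab = false  [f.key == false]
12. n6.acc = -3  [C.wid - 13]
13. n7.key = false  [terminal]
14. n8.val = false  [terminal]
15. n9.val = false  [terminal]
16. n6.tag = 14  [S.acc * 2 + 20]
17. n10.val = true  [terminal]
18. n4.pre = "wk"  ["wk"]
19. n4.tag = 1  [(if h.val then C.wid else S.tag) - 9]
20. n11.env = 6  [terminal]
21. n3.tag = 25  [(if S.lab then e.env else S.acc) + 16]
22. n12.lab = false  [C₀.lab == false]
23. n12.wid = 11  [S.tag - 14]
24. n13.lim = "xp"  ["xp"]
25. n13.cnt = false  [C.lab == true]
26. n13.pre = 11  [11]
27. n14.key = true  [terminal]
28. n15.depth = 13  [terminal]
29. n16.lim = "q"  [if A₀.cnt then A₀.lim else "q"]
30. n16.cnt = true  [b.depth == 13]
31. n16.pre = 10  [b.depth * -2 + 36]
32. n17.env = 25  [terminal]
33. n18.depth = 20  [terminal]
34. n16.off = 12  [b.depth * 3 - 48]
35. n13.off = 24  [b.depth + 11]
36. n12.pre = "rk"  ["rk"]
37. n12.tag = -1  [A.off * 3 - 73]
38. n1.pre = "rkn"  [C₁.pre ++ "n"]
39. n1.tag = 13  [C₁.tag + C₀.wid + 4]
40. n0.tag = 11  [C.tag + S.acc - 29]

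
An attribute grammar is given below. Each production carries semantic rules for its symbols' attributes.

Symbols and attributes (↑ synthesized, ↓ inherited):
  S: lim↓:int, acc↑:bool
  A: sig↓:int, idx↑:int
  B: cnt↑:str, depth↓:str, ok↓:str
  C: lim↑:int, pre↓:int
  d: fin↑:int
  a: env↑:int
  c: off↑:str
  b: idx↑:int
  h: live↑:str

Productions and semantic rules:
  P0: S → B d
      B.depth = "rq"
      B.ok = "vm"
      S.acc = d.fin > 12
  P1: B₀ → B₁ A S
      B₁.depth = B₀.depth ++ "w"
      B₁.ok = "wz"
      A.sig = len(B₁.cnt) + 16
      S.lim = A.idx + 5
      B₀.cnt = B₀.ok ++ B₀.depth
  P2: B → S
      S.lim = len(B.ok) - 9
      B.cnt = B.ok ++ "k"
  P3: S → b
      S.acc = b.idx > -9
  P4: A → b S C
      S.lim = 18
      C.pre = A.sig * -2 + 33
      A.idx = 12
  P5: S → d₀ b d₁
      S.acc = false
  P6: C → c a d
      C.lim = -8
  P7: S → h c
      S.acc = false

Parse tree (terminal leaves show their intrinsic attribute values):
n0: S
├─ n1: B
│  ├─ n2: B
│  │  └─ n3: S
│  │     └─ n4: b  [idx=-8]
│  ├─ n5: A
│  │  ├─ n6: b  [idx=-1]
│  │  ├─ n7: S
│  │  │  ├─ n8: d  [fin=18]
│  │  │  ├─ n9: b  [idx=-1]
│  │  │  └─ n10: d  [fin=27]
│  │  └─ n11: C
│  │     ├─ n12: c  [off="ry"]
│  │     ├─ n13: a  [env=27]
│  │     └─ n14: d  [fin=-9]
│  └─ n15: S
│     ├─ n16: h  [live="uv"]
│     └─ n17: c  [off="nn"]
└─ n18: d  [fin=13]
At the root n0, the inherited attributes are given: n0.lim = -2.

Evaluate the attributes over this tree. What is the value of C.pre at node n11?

-5

1. n0.lim = -2  [given at root]
2. n1.depth = "rq"  ["rq"]
3. n1.ok = "vm"  ["vm"]
4. n2.depth = "rqw"  [B₀.depth ++ "w"]
5. n2.ok = "wz"  ["wz"]
6. n3.lim = -7  [len(B.ok) - 9]
7. n4.idx = -8  [terminal]
8. n3.acc = true  [b.idx > -9]
9. n2.cnt = "wzk"  [B.ok ++ "k"]
10. n5.sig = 19  [len(B₁.cnt) + 16]
11. n6.idx = -1  [terminal]
12. n7.lim = 18  [18]
13. n8.fin = 18  [terminal]
14. n9.idx = -1  [terminal]
15. n10.fin = 27  [terminal]
16. n7.acc = false  [false]
17. n11.pre = -5  [A.sig * -2 + 33]
18. n12.off = "ry"  [terminal]
19. n13.env = 27  [terminal]
20. n14.fin = -9  [terminal]
21. n11.lim = -8  [-8]
22. n5.idx = 12  [12]
23. n15.lim = 17  [A.idx + 5]
24. n16.live = "uv"  [terminal]
25. n17.off = "nn"  [terminal]
26. n15.acc = false  [false]
27. n1.cnt = "vmrq"  [B₀.ok ++ B₀.depth]
28. n18.fin = 13  [terminal]
29. n0.acc = true  [d.fin > 12]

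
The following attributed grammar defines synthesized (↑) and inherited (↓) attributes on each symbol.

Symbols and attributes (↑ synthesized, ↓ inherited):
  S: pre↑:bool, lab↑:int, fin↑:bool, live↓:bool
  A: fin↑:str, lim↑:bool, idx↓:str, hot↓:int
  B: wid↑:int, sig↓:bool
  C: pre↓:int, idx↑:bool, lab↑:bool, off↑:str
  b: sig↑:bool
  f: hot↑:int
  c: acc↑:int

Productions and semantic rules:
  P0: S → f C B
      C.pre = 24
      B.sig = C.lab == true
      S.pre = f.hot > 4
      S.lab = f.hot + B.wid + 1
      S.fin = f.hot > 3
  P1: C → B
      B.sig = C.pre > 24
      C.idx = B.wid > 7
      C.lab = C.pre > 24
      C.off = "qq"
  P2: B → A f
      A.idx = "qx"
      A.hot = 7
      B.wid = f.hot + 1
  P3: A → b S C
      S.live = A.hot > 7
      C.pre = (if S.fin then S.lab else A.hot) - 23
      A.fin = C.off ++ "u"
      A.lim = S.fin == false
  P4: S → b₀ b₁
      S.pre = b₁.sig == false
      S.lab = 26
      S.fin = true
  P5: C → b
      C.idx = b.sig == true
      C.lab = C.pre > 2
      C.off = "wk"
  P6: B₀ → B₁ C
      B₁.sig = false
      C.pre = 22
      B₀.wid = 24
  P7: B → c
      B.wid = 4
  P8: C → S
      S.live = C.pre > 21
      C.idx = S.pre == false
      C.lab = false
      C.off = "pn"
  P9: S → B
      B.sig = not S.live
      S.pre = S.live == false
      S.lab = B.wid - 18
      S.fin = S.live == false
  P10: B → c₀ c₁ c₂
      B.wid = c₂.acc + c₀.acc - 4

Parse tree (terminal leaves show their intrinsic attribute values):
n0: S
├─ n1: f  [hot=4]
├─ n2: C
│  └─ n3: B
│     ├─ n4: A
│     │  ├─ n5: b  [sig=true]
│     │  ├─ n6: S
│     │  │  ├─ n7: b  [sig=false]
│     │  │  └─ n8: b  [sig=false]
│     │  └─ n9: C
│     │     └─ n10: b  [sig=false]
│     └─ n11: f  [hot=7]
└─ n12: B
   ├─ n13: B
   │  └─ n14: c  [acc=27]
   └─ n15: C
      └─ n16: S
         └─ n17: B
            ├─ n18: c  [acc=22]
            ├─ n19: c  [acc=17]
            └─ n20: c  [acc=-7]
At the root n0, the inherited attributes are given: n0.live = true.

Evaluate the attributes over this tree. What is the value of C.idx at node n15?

1. n0.live = true  [given at root]
2. n1.hot = 4  [terminal]
3. n2.pre = 24  [24]
4. n3.sig = false  [C.pre > 24]
5. n4.idx = "qx"  ["qx"]
6. n4.hot = 7  [7]
7. n5.sig = true  [terminal]
8. n6.live = false  [A.hot > 7]
9. n7.sig = false  [terminal]
10. n8.sig = false  [terminal]
11. n6.pre = true  [b₁.sig == false]
12. n6.lab = 26  [26]
13. n6.fin = true  [true]
14. n9.pre = 3  [(if S.fin then S.lab else A.hot) - 23]
15. n10.sig = false  [terminal]
16. n9.idx = false  [b.sig == true]
17. n9.lab = true  [C.pre > 2]
18. n9.off = "wk"  ["wk"]
19. n4.fin = "wku"  [C.off ++ "u"]
20. n4.lim = false  [S.fin == false]
21. n11.hot = 7  [terminal]
22. n3.wid = 8  [f.hot + 1]
23. n2.idx = true  [B.wid > 7]
24. n2.lab = false  [C.pre > 24]
25. n2.off = "qq"  ["qq"]
26. n12.sig = false  [C.lab == true]
27. n13.sig = false  [false]
28. n14.acc = 27  [terminal]
29. n13.wid = 4  [4]
30. n15.pre = 22  [22]
31. n16.live = true  [C.pre > 21]
32. n17.sig = false  [not S.live]
33. n18.acc = 22  [terminal]
34. n19.acc = 17  [terminal]
35. n20.acc = -7  [terminal]
36. n17.wid = 11  [c₂.acc + c₀.acc - 4]
37. n16.pre = false  [S.live == false]
38. n16.lab = -7  [B.wid - 18]
39. n16.fin = false  [S.live == false]
40. n15.idx = true  [S.pre == false]
41. n15.lab = false  [false]
42. n15.off = "pn"  ["pn"]
43. n12.wid = 24  [24]
44. n0.pre = false  [f.hot > 4]
45. n0.lab = 29  [f.hot + B.wid + 1]
46. n0.fin = true  [f.hot > 3]

true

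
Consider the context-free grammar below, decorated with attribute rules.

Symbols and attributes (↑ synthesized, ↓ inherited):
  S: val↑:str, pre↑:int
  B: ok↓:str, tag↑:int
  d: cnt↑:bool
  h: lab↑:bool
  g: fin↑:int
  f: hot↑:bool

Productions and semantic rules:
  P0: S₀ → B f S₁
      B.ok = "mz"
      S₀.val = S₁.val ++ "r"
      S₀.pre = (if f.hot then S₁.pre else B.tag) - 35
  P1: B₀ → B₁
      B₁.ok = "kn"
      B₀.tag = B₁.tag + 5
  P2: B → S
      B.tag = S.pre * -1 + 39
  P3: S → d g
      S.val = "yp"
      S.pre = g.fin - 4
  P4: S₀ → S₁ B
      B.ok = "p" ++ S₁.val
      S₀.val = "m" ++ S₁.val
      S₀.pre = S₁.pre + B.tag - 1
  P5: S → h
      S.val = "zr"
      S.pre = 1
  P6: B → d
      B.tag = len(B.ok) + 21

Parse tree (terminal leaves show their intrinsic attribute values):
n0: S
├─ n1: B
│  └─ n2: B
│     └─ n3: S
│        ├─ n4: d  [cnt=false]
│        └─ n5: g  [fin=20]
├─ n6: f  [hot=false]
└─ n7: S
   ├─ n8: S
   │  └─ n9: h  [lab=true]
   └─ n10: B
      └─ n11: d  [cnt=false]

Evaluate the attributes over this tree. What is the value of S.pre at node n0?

-7

1. n1.ok = "mz"  ["mz"]
2. n2.ok = "kn"  ["kn"]
3. n4.cnt = false  [terminal]
4. n5.fin = 20  [terminal]
5. n3.val = "yp"  ["yp"]
6. n3.pre = 16  [g.fin - 4]
7. n2.tag = 23  [S.pre * -1 + 39]
8. n1.tag = 28  [B₁.tag + 5]
9. n6.hot = false  [terminal]
10. n9.lab = true  [terminal]
11. n8.val = "zr"  ["zr"]
12. n8.pre = 1  [1]
13. n10.ok = "pzr"  ["p" ++ S₁.val]
14. n11.cnt = false  [terminal]
15. n10.tag = 24  [len(B.ok) + 21]
16. n7.val = "mzr"  ["m" ++ S₁.val]
17. n7.pre = 24  [S₁.pre + B.tag - 1]
18. n0.val = "mzrr"  [S₁.val ++ "r"]
19. n0.pre = -7  [(if f.hot then S₁.pre else B.tag) - 35]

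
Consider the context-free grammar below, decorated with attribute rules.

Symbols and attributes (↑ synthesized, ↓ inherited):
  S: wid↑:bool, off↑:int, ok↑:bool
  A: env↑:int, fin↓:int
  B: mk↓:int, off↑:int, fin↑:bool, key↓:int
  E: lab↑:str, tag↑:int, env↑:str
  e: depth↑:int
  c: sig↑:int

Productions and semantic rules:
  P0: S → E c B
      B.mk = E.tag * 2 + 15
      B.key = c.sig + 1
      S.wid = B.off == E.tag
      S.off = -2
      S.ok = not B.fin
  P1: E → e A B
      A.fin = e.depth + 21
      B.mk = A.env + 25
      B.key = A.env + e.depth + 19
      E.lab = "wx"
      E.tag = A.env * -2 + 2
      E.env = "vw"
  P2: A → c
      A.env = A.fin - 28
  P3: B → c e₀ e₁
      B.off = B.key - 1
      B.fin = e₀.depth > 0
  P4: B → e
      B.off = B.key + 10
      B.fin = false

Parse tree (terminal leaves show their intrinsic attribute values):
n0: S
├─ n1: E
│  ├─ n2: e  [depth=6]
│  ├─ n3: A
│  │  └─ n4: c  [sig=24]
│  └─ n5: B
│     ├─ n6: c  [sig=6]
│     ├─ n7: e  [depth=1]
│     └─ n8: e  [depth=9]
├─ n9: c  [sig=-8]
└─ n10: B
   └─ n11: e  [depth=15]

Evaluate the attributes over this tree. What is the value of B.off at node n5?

23

1. n2.depth = 6  [terminal]
2. n3.fin = 27  [e.depth + 21]
3. n4.sig = 24  [terminal]
4. n3.env = -1  [A.fin - 28]
5. n5.mk = 24  [A.env + 25]
6. n5.key = 24  [A.env + e.depth + 19]
7. n6.sig = 6  [terminal]
8. n7.depth = 1  [terminal]
9. n8.depth = 9  [terminal]
10. n5.off = 23  [B.key - 1]
11. n5.fin = true  [e₀.depth > 0]
12. n1.lab = "wx"  ["wx"]
13. n1.tag = 4  [A.env * -2 + 2]
14. n1.env = "vw"  ["vw"]
15. n9.sig = -8  [terminal]
16. n10.mk = 23  [E.tag * 2 + 15]
17. n10.key = -7  [c.sig + 1]
18. n11.depth = 15  [terminal]
19. n10.off = 3  [B.key + 10]
20. n10.fin = false  [false]
21. n0.wid = false  [B.off == E.tag]
22. n0.off = -2  [-2]
23. n0.ok = true  [not B.fin]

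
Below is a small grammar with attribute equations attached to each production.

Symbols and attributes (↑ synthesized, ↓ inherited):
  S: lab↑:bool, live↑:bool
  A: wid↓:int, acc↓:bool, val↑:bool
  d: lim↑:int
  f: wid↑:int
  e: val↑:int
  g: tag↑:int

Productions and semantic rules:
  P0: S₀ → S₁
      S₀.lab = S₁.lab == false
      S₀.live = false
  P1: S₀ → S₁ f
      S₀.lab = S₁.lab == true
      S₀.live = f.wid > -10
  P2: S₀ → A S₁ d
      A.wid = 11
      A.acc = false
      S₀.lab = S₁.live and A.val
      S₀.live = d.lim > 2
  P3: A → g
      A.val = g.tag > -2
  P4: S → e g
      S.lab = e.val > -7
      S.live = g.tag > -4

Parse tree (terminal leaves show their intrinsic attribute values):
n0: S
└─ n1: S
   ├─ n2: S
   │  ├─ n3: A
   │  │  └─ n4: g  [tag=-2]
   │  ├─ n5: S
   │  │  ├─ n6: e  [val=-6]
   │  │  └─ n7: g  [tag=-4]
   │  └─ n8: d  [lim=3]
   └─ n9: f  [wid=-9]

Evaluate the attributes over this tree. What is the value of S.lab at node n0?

true

1. n3.wid = 11  [11]
2. n3.acc = false  [false]
3. n4.tag = -2  [terminal]
4. n3.val = false  [g.tag > -2]
5. n6.val = -6  [terminal]
6. n7.tag = -4  [terminal]
7. n5.lab = true  [e.val > -7]
8. n5.live = false  [g.tag > -4]
9. n8.lim = 3  [terminal]
10. n2.lab = false  [S₁.live and A.val]
11. n2.live = true  [d.lim > 2]
12. n9.wid = -9  [terminal]
13. n1.lab = false  [S₁.lab == true]
14. n1.live = true  [f.wid > -10]
15. n0.lab = true  [S₁.lab == false]
16. n0.live = false  [false]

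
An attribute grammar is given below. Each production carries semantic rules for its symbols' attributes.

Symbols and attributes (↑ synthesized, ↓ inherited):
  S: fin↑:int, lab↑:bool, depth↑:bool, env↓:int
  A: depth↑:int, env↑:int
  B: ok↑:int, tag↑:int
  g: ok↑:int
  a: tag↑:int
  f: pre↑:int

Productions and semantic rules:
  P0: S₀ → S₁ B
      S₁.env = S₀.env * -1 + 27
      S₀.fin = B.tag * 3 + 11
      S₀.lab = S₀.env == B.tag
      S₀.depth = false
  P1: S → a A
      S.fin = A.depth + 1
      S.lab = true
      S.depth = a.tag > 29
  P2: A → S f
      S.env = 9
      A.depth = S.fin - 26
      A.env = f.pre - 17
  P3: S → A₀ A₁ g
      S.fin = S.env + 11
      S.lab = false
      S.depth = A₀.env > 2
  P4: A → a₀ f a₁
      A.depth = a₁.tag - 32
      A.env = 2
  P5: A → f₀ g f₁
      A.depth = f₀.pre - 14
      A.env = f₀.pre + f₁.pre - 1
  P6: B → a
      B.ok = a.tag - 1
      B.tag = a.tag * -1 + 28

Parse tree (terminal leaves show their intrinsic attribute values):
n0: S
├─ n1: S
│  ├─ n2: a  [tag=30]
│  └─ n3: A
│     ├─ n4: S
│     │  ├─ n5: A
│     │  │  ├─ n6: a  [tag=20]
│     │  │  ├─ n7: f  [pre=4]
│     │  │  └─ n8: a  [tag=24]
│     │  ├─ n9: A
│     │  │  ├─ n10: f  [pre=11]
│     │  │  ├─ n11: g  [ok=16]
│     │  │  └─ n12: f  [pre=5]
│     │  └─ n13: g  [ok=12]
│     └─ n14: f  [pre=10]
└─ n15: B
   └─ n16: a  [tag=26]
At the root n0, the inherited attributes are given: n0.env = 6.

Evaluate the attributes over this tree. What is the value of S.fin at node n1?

1. n0.env = 6  [given at root]
2. n1.env = 21  [S₀.env * -1 + 27]
3. n2.tag = 30  [terminal]
4. n4.env = 9  [9]
5. n6.tag = 20  [terminal]
6. n7.pre = 4  [terminal]
7. n8.tag = 24  [terminal]
8. n5.depth = -8  [a₁.tag - 32]
9. n5.env = 2  [2]
10. n10.pre = 11  [terminal]
11. n11.ok = 16  [terminal]
12. n12.pre = 5  [terminal]
13. n9.depth = -3  [f₀.pre - 14]
14. n9.env = 15  [f₀.pre + f₁.pre - 1]
15. n13.ok = 12  [terminal]
16. n4.fin = 20  [S.env + 11]
17. n4.lab = false  [false]
18. n4.depth = false  [A₀.env > 2]
19. n14.pre = 10  [terminal]
20. n3.depth = -6  [S.fin - 26]
21. n3.env = -7  [f.pre - 17]
22. n1.fin = -5  [A.depth + 1]
23. n1.lab = true  [true]
24. n1.depth = true  [a.tag > 29]
25. n16.tag = 26  [terminal]
26. n15.ok = 25  [a.tag - 1]
27. n15.tag = 2  [a.tag * -1 + 28]
28. n0.fin = 17  [B.tag * 3 + 11]
29. n0.lab = false  [S₀.env == B.tag]
30. n0.depth = false  [false]

-5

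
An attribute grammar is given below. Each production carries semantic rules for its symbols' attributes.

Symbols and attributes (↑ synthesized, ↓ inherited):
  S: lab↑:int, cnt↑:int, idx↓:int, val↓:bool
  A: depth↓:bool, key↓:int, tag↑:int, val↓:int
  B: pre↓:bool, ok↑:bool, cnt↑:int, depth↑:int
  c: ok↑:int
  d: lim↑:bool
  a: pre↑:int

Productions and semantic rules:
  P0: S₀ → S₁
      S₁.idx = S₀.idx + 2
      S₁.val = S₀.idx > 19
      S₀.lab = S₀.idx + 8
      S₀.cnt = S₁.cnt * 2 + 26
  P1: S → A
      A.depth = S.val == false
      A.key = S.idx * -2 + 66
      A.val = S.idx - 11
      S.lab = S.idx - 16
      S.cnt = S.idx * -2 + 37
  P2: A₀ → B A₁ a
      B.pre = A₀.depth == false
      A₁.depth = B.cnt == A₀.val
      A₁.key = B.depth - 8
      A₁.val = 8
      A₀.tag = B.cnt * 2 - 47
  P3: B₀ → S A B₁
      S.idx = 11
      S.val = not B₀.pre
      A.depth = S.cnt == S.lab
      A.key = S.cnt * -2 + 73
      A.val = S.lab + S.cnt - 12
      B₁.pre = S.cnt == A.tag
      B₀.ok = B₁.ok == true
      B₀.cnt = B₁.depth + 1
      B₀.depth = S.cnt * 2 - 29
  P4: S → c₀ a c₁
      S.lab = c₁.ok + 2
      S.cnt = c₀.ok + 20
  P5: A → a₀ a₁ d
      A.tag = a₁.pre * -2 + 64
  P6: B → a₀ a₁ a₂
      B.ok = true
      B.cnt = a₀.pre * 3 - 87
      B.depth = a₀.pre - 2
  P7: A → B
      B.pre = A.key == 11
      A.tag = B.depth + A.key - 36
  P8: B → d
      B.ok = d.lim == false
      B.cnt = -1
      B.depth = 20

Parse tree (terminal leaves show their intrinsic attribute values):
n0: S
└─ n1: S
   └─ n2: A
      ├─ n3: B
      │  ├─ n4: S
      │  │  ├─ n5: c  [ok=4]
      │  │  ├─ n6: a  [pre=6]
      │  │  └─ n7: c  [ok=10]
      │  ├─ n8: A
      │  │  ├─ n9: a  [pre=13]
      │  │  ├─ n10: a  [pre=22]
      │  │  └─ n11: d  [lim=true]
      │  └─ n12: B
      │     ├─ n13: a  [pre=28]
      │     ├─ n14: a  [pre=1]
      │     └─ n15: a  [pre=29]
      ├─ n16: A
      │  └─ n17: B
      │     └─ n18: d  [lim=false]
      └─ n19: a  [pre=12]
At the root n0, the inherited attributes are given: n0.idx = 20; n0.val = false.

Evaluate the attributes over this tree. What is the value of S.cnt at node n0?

12

1. n0.idx = 20  [given at root]
2. n0.val = false  [given at root]
3. n1.idx = 22  [S₀.idx + 2]
4. n1.val = true  [S₀.idx > 19]
5. n2.depth = false  [S.val == false]
6. n2.key = 22  [S.idx * -2 + 66]
7. n2.val = 11  [S.idx - 11]
8. n3.pre = true  [A₀.depth == false]
9. n4.idx = 11  [11]
10. n4.val = false  [not B₀.pre]
11. n5.ok = 4  [terminal]
12. n6.pre = 6  [terminal]
13. n7.ok = 10  [terminal]
14. n4.lab = 12  [c₁.ok + 2]
15. n4.cnt = 24  [c₀.ok + 20]
16. n8.depth = false  [S.cnt == S.lab]
17. n8.key = 25  [S.cnt * -2 + 73]
18. n8.val = 24  [S.lab + S.cnt - 12]
19. n9.pre = 13  [terminal]
20. n10.pre = 22  [terminal]
21. n11.lim = true  [terminal]
22. n8.tag = 20  [a₁.pre * -2 + 64]
23. n12.pre = false  [S.cnt == A.tag]
24. n13.pre = 28  [terminal]
25. n14.pre = 1  [terminal]
26. n15.pre = 29  [terminal]
27. n12.ok = true  [true]
28. n12.cnt = -3  [a₀.pre * 3 - 87]
29. n12.depth = 26  [a₀.pre - 2]
30. n3.ok = true  [B₁.ok == true]
31. n3.cnt = 27  [B₁.depth + 1]
32. n3.depth = 19  [S.cnt * 2 - 29]
33. n16.depth = false  [B.cnt == A₀.val]
34. n16.key = 11  [B.depth - 8]
35. n16.val = 8  [8]
36. n17.pre = true  [A.key == 11]
37. n18.lim = false  [terminal]
38. n17.ok = true  [d.lim == false]
39. n17.cnt = -1  [-1]
40. n17.depth = 20  [20]
41. n16.tag = -5  [B.depth + A.key - 36]
42. n19.pre = 12  [terminal]
43. n2.tag = 7  [B.cnt * 2 - 47]
44. n1.lab = 6  [S.idx - 16]
45. n1.cnt = -7  [S.idx * -2 + 37]
46. n0.lab = 28  [S₀.idx + 8]
47. n0.cnt = 12  [S₁.cnt * 2 + 26]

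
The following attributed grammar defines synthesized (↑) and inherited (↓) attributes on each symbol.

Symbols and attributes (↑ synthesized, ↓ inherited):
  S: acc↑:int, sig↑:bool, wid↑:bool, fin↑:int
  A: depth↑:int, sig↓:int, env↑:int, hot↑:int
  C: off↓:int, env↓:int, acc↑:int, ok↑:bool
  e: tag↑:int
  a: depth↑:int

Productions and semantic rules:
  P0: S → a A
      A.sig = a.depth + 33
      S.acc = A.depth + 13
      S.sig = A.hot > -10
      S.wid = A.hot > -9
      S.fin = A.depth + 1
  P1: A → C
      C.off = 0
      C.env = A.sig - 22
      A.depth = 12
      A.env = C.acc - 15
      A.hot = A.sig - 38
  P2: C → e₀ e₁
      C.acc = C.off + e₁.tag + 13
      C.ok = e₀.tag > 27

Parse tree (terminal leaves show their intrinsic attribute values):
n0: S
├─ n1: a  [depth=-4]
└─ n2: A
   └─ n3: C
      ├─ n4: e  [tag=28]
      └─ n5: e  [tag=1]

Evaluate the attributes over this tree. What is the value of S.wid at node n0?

1. n1.depth = -4  [terminal]
2. n2.sig = 29  [a.depth + 33]
3. n3.off = 0  [0]
4. n3.env = 7  [A.sig - 22]
5. n4.tag = 28  [terminal]
6. n5.tag = 1  [terminal]
7. n3.acc = 14  [C.off + e₁.tag + 13]
8. n3.ok = true  [e₀.tag > 27]
9. n2.depth = 12  [12]
10. n2.env = -1  [C.acc - 15]
11. n2.hot = -9  [A.sig - 38]
12. n0.acc = 25  [A.depth + 13]
13. n0.sig = true  [A.hot > -10]
14. n0.wid = false  [A.hot > -9]
15. n0.fin = 13  [A.depth + 1]

false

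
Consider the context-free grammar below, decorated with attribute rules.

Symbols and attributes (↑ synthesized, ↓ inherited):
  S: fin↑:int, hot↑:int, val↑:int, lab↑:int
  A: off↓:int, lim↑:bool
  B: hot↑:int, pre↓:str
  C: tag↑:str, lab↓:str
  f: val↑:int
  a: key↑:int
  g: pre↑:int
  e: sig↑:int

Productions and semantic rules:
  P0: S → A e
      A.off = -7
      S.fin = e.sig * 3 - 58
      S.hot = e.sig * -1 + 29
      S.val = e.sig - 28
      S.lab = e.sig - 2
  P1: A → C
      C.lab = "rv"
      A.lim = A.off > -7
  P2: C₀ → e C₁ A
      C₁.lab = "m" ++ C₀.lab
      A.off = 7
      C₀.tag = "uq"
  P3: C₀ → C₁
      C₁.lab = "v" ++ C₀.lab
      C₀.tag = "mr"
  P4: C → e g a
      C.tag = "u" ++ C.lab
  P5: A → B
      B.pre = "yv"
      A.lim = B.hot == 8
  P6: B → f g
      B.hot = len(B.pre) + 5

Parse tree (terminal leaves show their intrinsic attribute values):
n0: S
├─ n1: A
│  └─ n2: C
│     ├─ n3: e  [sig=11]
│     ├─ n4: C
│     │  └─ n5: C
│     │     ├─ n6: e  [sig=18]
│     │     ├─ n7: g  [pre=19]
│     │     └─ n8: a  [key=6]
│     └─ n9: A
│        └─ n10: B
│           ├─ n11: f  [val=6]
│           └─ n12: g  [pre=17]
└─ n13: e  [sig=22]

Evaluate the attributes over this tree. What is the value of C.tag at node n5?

"uvmrv"

1. n1.off = -7  [-7]
2. n2.lab = "rv"  ["rv"]
3. n3.sig = 11  [terminal]
4. n4.lab = "mrv"  ["m" ++ C₀.lab]
5. n5.lab = "vmrv"  ["v" ++ C₀.lab]
6. n6.sig = 18  [terminal]
7. n7.pre = 19  [terminal]
8. n8.key = 6  [terminal]
9. n5.tag = "uvmrv"  ["u" ++ C.lab]
10. n4.tag = "mr"  ["mr"]
11. n9.off = 7  [7]
12. n10.pre = "yv"  ["yv"]
13. n11.val = 6  [terminal]
14. n12.pre = 17  [terminal]
15. n10.hot = 7  [len(B.pre) + 5]
16. n9.lim = false  [B.hot == 8]
17. n2.tag = "uq"  ["uq"]
18. n1.lim = false  [A.off > -7]
19. n13.sig = 22  [terminal]
20. n0.fin = 8  [e.sig * 3 - 58]
21. n0.hot = 7  [e.sig * -1 + 29]
22. n0.val = -6  [e.sig - 28]
23. n0.lab = 20  [e.sig - 2]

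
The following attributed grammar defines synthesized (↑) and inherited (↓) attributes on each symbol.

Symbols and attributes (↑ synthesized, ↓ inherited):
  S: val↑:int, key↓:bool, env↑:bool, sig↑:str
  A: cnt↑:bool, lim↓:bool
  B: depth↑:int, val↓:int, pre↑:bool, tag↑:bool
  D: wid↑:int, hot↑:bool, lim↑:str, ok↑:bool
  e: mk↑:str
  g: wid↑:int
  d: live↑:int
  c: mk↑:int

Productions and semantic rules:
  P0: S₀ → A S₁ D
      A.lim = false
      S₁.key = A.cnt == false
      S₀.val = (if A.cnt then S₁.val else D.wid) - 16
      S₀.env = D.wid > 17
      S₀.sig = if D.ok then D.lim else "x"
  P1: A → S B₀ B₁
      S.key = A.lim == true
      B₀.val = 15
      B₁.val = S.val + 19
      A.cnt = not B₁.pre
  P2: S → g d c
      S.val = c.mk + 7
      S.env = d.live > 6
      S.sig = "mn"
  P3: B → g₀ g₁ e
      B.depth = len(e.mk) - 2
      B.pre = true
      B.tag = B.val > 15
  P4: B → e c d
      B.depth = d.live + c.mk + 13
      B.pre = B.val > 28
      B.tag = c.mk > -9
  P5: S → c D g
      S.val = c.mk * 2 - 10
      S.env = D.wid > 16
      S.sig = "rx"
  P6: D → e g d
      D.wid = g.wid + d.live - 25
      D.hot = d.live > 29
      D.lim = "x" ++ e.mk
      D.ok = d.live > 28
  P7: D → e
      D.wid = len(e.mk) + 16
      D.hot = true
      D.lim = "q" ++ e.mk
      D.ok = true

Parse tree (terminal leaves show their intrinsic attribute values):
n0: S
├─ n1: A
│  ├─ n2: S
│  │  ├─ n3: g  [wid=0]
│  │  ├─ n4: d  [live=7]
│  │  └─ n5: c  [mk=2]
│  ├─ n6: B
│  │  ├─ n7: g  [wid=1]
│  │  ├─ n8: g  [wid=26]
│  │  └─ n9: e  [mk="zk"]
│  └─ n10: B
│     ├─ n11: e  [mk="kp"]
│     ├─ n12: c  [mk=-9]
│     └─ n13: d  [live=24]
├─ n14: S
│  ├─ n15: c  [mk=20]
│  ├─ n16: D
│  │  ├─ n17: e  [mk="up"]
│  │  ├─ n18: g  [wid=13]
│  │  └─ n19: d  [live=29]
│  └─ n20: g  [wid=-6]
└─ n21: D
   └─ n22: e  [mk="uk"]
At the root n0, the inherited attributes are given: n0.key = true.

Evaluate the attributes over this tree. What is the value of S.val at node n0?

1. n0.key = true  [given at root]
2. n1.lim = false  [false]
3. n2.key = false  [A.lim == true]
4. n3.wid = 0  [terminal]
5. n4.live = 7  [terminal]
6. n5.mk = 2  [terminal]
7. n2.val = 9  [c.mk + 7]
8. n2.env = true  [d.live > 6]
9. n2.sig = "mn"  ["mn"]
10. n6.val = 15  [15]
11. n7.wid = 1  [terminal]
12. n8.wid = 26  [terminal]
13. n9.mk = "zk"  [terminal]
14. n6.depth = 0  [len(e.mk) - 2]
15. n6.pre = true  [true]
16. n6.tag = false  [B.val > 15]
17. n10.val = 28  [S.val + 19]
18. n11.mk = "kp"  [terminal]
19. n12.mk = -9  [terminal]
20. n13.live = 24  [terminal]
21. n10.depth = 28  [d.live + c.mk + 13]
22. n10.pre = false  [B.val > 28]
23. n10.tag = false  [c.mk > -9]
24. n1.cnt = true  [not B₁.pre]
25. n14.key = false  [A.cnt == false]
26. n15.mk = 20  [terminal]
27. n17.mk = "up"  [terminal]
28. n18.wid = 13  [terminal]
29. n19.live = 29  [terminal]
30. n16.wid = 17  [g.wid + d.live - 25]
31. n16.hot = false  [d.live > 29]
32. n16.lim = "xup"  ["x" ++ e.mk]
33. n16.ok = true  [d.live > 28]
34. n20.wid = -6  [terminal]
35. n14.val = 30  [c.mk * 2 - 10]
36. n14.env = true  [D.wid > 16]
37. n14.sig = "rx"  ["rx"]
38. n22.mk = "uk"  [terminal]
39. n21.wid = 18  [len(e.mk) + 16]
40. n21.hot = true  [true]
41. n21.lim = "quk"  ["q" ++ e.mk]
42. n21.ok = true  [true]
43. n0.val = 14  [(if A.cnt then S₁.val else D.wid) - 16]
44. n0.env = true  [D.wid > 17]
45. n0.sig = "quk"  [if D.ok then D.lim else "x"]

14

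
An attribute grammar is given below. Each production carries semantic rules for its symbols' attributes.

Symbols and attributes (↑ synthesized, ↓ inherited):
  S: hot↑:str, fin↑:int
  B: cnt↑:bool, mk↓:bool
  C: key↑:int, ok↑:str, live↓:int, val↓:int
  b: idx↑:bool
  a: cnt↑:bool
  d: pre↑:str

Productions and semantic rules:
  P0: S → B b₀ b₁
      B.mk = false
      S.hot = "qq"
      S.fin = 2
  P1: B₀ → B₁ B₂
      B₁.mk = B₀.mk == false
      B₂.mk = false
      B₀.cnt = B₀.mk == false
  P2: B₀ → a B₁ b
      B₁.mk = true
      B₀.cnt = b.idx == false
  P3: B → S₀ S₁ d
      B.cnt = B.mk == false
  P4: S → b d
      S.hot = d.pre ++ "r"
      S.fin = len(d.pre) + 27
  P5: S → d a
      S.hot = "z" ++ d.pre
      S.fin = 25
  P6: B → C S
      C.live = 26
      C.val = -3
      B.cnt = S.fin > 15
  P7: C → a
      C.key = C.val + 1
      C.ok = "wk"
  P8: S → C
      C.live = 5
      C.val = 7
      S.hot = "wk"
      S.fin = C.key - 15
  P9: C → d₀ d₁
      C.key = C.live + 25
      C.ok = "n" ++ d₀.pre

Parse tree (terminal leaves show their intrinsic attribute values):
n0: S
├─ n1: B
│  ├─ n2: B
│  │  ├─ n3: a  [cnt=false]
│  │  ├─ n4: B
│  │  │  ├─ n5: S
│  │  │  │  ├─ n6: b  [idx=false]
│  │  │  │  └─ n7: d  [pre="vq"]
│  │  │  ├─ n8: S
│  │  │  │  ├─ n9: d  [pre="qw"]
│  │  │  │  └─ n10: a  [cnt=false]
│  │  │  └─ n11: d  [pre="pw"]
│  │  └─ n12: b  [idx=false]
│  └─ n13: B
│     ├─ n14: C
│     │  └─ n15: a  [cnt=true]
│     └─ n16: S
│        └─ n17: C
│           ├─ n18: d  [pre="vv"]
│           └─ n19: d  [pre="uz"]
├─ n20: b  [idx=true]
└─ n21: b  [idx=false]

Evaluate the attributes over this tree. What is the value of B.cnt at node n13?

false

1. n1.mk = false  [false]
2. n2.mk = true  [B₀.mk == false]
3. n3.cnt = false  [terminal]
4. n4.mk = true  [true]
5. n6.idx = false  [terminal]
6. n7.pre = "vq"  [terminal]
7. n5.hot = "vqr"  [d.pre ++ "r"]
8. n5.fin = 29  [len(d.pre) + 27]
9. n9.pre = "qw"  [terminal]
10. n10.cnt = false  [terminal]
11. n8.hot = "zqw"  ["z" ++ d.pre]
12. n8.fin = 25  [25]
13. n11.pre = "pw"  [terminal]
14. n4.cnt = false  [B.mk == false]
15. n12.idx = false  [terminal]
16. n2.cnt = true  [b.idx == false]
17. n13.mk = false  [false]
18. n14.live = 26  [26]
19. n14.val = -3  [-3]
20. n15.cnt = true  [terminal]
21. n14.key = -2  [C.val + 1]
22. n14.ok = "wk"  ["wk"]
23. n17.live = 5  [5]
24. n17.val = 7  [7]
25. n18.pre = "vv"  [terminal]
26. n19.pre = "uz"  [terminal]
27. n17.key = 30  [C.live + 25]
28. n17.ok = "nvv"  ["n" ++ d₀.pre]
29. n16.hot = "wk"  ["wk"]
30. n16.fin = 15  [C.key - 15]
31. n13.cnt = false  [S.fin > 15]
32. n1.cnt = true  [B₀.mk == false]
33. n20.idx = true  [terminal]
34. n21.idx = false  [terminal]
35. n0.hot = "qq"  ["qq"]
36. n0.fin = 2  [2]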